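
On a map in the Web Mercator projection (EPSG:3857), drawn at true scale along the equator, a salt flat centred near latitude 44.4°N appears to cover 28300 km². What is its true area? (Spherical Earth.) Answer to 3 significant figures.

The Mercator projection is conformal; its linear scale factor is the same in every direction and equals sec φ = 1/cos φ.
Areal scale = k² = sec²φ = 1/cos²(44.4°) = 1/0.7145² = 1.959.
True area = apparent / (areal scale) = 28300 / 1.959 ≈ 14400 km².

14400 km²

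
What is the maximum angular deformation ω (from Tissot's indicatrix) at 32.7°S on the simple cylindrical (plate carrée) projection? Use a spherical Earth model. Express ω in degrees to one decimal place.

9.9°

In the plate carrée (x = Rλ, y = Rφ), meridians are true-scale (h = 1) and parallels are stretched by k = sec φ.
At 32.7°: h = 1.000, k = 1.188; principal scales a = 1.188, b = 1.000.
sin(ω/2) = (a − b)/(a + b) = 0.1883/2.188 = 0.08606, so ω = 2 arcsin(0.08606) ≈ 9.9°.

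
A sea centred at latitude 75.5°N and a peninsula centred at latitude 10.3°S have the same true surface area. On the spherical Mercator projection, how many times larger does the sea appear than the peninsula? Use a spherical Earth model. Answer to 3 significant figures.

15.4

Mercator is conformal with k = sec φ, so areal scale = k² = sec²φ.
At 75.5°: sec²(75.5°) = 1/0.2504² = 15.95.
At 10.3°: sec²(10.3°) = 1/0.9839² = 1.033.
Ratio = 15.95/1.033 = cos²(10.3°)/cos²(75.5°) ≈ 15.4.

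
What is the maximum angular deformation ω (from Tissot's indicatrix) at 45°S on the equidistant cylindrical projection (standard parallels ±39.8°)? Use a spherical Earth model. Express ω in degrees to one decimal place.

With standard parallel φ₀ = 39.8°, the equirectangular projection gives x = Rλ cos φ₀, y = Rφ, so h = 1 and k = cos 39.8° / cos φ.
At 45°: h = 1.000, k = 1.087; principal scales a = 1.087, b = 1.000.
sin(ω/2) = (a − b)/(a + b) = 0.08652/2.087 = 0.04146, so ω = 2 arcsin(0.04146) ≈ 4.8°.

4.8°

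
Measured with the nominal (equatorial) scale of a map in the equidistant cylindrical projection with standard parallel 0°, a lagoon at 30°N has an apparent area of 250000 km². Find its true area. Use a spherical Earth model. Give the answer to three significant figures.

In the plate carrée (x = Rλ, y = Rφ), meridians are true-scale (h = 1) and parallels are stretched by k = sec φ.
Areal scale = h·k = 1 × sec φ; at 30°, h = 1.000, k = 1.155, so h·k = 1.155.
True area = apparent / (areal scale) = 250000 / 1.155 ≈ 217000 km².

217000 km²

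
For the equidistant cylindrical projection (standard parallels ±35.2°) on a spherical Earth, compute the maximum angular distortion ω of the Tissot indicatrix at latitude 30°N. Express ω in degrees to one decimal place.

3.3°

With standard parallel φ₀ = 35.2°, the equirectangular projection gives x = Rλ cos φ₀, y = Rφ, so h = 1 and k = cos 35.2° / cos φ.
At 30°: h = 1.000, k = 0.9436; principal scales a = 1.000, b = 0.9436.
sin(ω/2) = (a − b)/(a + b) = 0.05644/1.944 = 0.02904, so ω = 2 arcsin(0.02904) ≈ 3.3°.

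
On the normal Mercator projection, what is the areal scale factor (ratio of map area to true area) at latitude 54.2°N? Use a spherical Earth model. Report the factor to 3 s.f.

2.92

For Mercator, h = k = sec φ (a conformal cylindrical projection has a single point scale, 1/cos φ).
Areal scale = k² = sec²φ = 1/cos²(54.2°) = 1/0.5850² = 2.922.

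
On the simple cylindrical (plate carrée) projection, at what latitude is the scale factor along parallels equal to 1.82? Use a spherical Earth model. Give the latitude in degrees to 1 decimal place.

56.7°

Plate carrée: h = 1, k = sec φ along parallels.
sec φ = 1.82  ⇒  cos φ = 0.5495  ⇒  φ ≈ 56.7°.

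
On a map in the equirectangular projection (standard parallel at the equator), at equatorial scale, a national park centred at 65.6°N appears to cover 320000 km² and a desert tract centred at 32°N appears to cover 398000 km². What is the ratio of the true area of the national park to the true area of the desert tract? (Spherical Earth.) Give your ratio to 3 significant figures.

On the plate carrée, areal scale = h·k = 1 × sec φ, so true area = apparent × cos φ.
True area of national park: 320000 × cos(65.6°) = 320000 × 0.4131 = 132200 km².
True area of desert tract: 398000 × cos(32°) = 398000 × 0.8480 = 337500 km².
Ratio = 132200 / 337500 ≈ 0.392.

0.392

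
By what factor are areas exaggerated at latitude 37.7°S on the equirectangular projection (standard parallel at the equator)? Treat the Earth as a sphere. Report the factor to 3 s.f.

Plate carrée maps x = Rλ, y = Rφ. The meridian scale is h = 1 and the parallel scale is k = 1/cos φ = sec φ.
Areal scale = h·k = 1 × sec φ; at 37.7°, h = 1.000, k = 1.264, so h·k = 1.264.

1.26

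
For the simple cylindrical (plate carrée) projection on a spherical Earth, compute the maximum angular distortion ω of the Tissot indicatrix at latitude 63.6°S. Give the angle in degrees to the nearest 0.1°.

45.2°

For the equirectangular projection with φ₀ = 0 (plate carrée), h = 1 along meridians and k = sec φ along parallels.
At 63.6°: h = 1.000, k = 2.249; principal scales a = 2.249, b = 1.000.
sin(ω/2) = (a − b)/(a + b) = 1.249/3.249 = 0.3844, so ω = 2 arcsin(0.3844) ≈ 45.2°.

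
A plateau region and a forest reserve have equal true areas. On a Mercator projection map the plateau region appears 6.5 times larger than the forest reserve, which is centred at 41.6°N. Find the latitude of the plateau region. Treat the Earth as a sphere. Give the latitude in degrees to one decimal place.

72.9°

On Mercator, (apparent₁)/(apparent₂) = sec²φ₁ / sec²φ₂ when true areas are equal.
cos²φ₂ / cos²φ₁ = 6.5  ⇒  cos φ₁ = cos 41.6° / √6.5 = 0.7478/2.550 = 0.2933.
φ₁ = arccos(0.2933) ≈ 72.9°.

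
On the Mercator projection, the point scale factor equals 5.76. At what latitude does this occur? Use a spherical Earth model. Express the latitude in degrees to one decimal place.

80.0°

Mercator scale is k = sec φ = 1/cos φ.
1/cos φ = 5.76  ⇒  cos φ = 0.1736  ⇒  φ = arccos(0.1736) ≈ 80.0°.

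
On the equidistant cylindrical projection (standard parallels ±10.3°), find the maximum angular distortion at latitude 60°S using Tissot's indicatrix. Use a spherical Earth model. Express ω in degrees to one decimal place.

38.1°

The equidistant cylindrical projection with φ₀ = 10.3° has h = 1 (meridians true) and k = cos φ₀ / cos φ along parallels.
At 60°: h = 1.000, k = 1.968; principal scales a = 1.968, b = 1.000.
sin(ω/2) = (a − b)/(a + b) = 0.9678/2.968 = 0.3261, so ω = 2 arcsin(0.3261) ≈ 38.1°.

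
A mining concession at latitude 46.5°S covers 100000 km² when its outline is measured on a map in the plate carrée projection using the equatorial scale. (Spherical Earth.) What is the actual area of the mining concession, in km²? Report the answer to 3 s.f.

In the plate carrée (x = Rλ, y = Rφ), meridians are true-scale (h = 1) and parallels are stretched by k = sec φ.
Areal scale = h·k = 1 × sec φ; at 46.5°, h = 1.000, k = 1.453, so h·k = 1.453.
True area = apparent / (areal scale) = 100000 / 1.453 ≈ 68800 km².

68800 km²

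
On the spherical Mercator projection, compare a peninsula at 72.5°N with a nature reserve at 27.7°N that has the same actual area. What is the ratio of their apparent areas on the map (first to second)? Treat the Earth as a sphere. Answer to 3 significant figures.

Mercator areal scale is sec²φ.
At 72.5°: sec²(72.5°) = 1/0.3007² = 11.06.
At 27.7°: sec²(27.7°) = 1/0.8854² = 1.276.
Ratio = 11.06/1.276 = cos²(27.7°)/cos²(72.5°) ≈ 8.67.

8.67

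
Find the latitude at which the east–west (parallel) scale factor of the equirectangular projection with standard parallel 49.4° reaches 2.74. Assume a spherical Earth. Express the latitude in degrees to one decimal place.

76.3°

With standard parallel φ₀ = 49.4°, the equirectangular projection gives x = Rλ cos φ₀, y = Rφ, so h = 1 and k = cos 49.4° / cos φ.
k = cos φ₀ / cos φ = 2.74  ⇒  cos φ = cos 49.4° / 2.74 = 0.2375.
φ = arccos(0.2375) ≈ 76.3°.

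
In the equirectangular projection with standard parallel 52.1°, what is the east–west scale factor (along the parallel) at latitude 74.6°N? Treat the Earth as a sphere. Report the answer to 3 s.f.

With standard parallel φ₀ = 52.1°, the equirectangular projection gives x = Rλ cos φ₀, y = Rφ, so h = 1 and k = cos 52.1° / cos φ.
k = cos 52.1° / cos 74.6° = 0.6143/0.2656 = 2.313.

2.31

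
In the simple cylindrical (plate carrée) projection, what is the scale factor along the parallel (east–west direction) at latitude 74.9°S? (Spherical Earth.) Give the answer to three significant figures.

3.84

Plate carrée maps x = Rλ, y = Rφ. The meridian scale is h = 1 and the parallel scale is k = 1/cos φ = sec φ.
k = 1/cos 74.9° = 1/0.2605 = 3.839.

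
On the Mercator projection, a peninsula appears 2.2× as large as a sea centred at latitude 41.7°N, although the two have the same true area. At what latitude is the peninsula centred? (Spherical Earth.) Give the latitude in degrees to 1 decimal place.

Mercator areal scale is sec²φ, so apparent-area ratio = sec²φ₁ / sec²φ₂ = cos²φ₂ / cos²φ₁.
cos²φ₂ / cos²φ₁ = 2.2  ⇒  cos φ₁ = cos 41.7° / √2.2 = 0.7466/1.483 = 0.5034.
φ₁ = arccos(0.5034) ≈ 59.8°.

59.8°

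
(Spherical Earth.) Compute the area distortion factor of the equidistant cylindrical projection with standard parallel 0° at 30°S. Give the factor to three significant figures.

1.15

Plate carrée maps x = Rλ, y = Rφ. The meridian scale is h = 1 and the parallel scale is k = 1/cos φ = sec φ.
Areal scale = h·k = 1 × sec φ; at 30°, h = 1.000, k = 1.155, so h·k = 1.155.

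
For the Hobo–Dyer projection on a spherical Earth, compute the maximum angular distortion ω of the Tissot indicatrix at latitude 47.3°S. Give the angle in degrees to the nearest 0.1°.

Hobo–Dyer is a cylindrical equal-area projection with standard parallels at ±37.5°. For cylindrical equal-area with standard parallel φ₀, h = cos φ / cos φ₀ and k = cos φ₀ / cos φ, so h·k = 1.
At 47.3°: h = 0.8548, k = 1.170; principal scales a = 1.170, b = 0.8548.
sin(ω/2) = (a − b)/(a + b) = 0.3151/2.025 = 0.1556, so ω = 2 arcsin(0.1556) ≈ 17.9°.

17.9°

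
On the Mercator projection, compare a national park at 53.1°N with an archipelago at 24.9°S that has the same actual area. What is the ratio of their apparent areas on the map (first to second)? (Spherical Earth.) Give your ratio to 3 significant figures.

Mercator is conformal with k = sec φ, so areal scale = k² = sec²φ.
At 53.1°: sec²(53.1°) = 1/0.6004² = 2.774.
At 24.9°: sec²(24.9°) = 1/0.9070² = 1.215.
Ratio = 2.774/1.215 = cos²(24.9°)/cos²(53.1°) ≈ 2.28.

2.28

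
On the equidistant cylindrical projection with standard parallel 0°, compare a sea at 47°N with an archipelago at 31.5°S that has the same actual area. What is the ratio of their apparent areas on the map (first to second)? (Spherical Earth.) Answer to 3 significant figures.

Plate carrée maps x = Rλ, y = Rφ. The meridian scale is h = 1 and the parallel scale is k = 1/cos φ = sec φ.
Areal scale at 47°: h·k = 1.000 × 1.466 = 1.466.
Areal scale at 31.5°: h·k = 1.000 × 1.173 = 1.173.
Ratio = 1.466/1.173 ≈ 1.25.

1.25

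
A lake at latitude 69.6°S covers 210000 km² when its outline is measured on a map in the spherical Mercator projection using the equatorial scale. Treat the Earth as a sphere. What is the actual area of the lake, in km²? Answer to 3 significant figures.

Mercator is conformal, so the point scale is isotropic: h = k = sec φ = 1/cos φ.
Areal scale = k² = sec²φ = 1/cos²(69.6°) = 1/0.3486² = 8.230.
True area = apparent / (areal scale) = 210000 / 8.230 ≈ 25500 km².

25500 km²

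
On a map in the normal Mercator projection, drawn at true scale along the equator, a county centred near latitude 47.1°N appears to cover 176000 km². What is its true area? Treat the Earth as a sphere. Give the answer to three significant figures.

Mercator is conformal, so the point scale is isotropic: h = k = sec φ = 1/cos φ.
Areal scale = k² = sec²φ = 1/cos²(47.1°) = 1/0.6807² = 2.158.
True area = apparent / (areal scale) = 176000 / 2.158 ≈ 81600 km².

81600 km²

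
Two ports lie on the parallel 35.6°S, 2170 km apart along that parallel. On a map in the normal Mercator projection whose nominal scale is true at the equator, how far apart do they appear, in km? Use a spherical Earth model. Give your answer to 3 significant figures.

For Mercator, h = k = sec φ (a conformal cylindrical projection has a single point scale, 1/cos φ).
Along the parallel, k = sec 35.6° = 1/0.8131 = 1.230.
Map distance = 2170 × 1.230 ≈ 2670 km.

2670 km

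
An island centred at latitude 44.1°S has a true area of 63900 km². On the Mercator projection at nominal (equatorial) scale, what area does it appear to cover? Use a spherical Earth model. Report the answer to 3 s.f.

124000 km²

Mercator is conformal, so the point scale is isotropic: h = k = sec φ = 1/cos φ.
Areal scale = k² = sec²φ = 1/cos²(44.1°) = 1/0.7181² = 1.939.
Apparent area = 63900 × 1.939 ≈ 124000 km².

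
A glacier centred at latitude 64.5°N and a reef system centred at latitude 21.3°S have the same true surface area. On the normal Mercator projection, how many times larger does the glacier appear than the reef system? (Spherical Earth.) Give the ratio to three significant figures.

Mercator is conformal with k = sec φ, so areal scale = k² = sec²φ.
At 64.5°: sec²(64.5°) = 1/0.4305² = 5.395.
At 21.3°: sec²(21.3°) = 1/0.9317² = 1.152.
Ratio = 5.395/1.152 = cos²(21.3°)/cos²(64.5°) ≈ 4.68.

4.68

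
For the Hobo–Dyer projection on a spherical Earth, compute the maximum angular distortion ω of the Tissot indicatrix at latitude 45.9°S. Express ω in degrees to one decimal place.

The Hobo–Dyer projection is cylindrical equal-area with φ₀ = 37.5°. For cylindrical equal-area with standard parallel φ₀, h = cos φ / cos φ₀ and k = cos φ₀ / cos φ, so h·k = 1.
At 45.9°: h = 0.8772, k = 1.140; principal scales a = 1.140, b = 0.8772.
sin(ω/2) = (a − b)/(a + b) = 0.2628/2.017 = 0.1303, so ω = 2 arcsin(0.1303) ≈ 15.0°.

15.0°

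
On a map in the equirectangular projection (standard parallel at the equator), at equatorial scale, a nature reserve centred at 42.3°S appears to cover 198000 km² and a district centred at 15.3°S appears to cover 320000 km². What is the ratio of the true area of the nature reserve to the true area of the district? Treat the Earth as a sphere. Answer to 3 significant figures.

Plate carrée has h = 1 and k = sec φ, giving areal scale sec φ; true area = (apparent area) · cos φ.
True area of nature reserve: 198000 × cos(42.3°) = 198000 × 0.7396 = 146400 km².
True area of district: 320000 × cos(15.3°) = 320000 × 0.9646 = 308700 km².
Ratio = 146400 / 308700 ≈ 0.474.

0.474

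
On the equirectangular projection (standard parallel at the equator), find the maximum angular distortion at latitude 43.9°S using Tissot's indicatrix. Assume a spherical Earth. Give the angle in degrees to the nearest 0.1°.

18.7°

Plate carrée maps x = Rλ, y = Rφ. The meridian scale is h = 1 and the parallel scale is k = 1/cos φ = sec φ.
At 43.9°: h = 1.000, k = 1.388; principal scales a = 1.388, b = 1.000.
sin(ω/2) = (a − b)/(a + b) = 0.3878/2.388 = 0.1624, so ω = 2 arcsin(0.1624) ≈ 18.7°.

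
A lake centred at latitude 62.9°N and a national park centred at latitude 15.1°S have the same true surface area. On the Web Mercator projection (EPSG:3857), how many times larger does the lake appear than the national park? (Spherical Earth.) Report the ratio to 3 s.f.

4.49

Mercator is conformal with k = sec φ, so areal scale = k² = sec²φ.
At 62.9°: sec²(62.9°) = 1/0.4555² = 4.819.
At 15.1°: sec²(15.1°) = 1/0.9655² = 1.073.
Ratio = 4.819/1.073 = cos²(15.1°)/cos²(62.9°) ≈ 4.49.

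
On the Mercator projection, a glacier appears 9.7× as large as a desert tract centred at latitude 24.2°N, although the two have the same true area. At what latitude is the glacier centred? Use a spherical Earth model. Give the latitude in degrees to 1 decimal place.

73.0°

Mercator areal scale is sec²φ, so apparent-area ratio = sec²φ₁ / sec²φ₂ = cos²φ₂ / cos²φ₁.
cos²φ₂ / cos²φ₁ = 9.7  ⇒  cos φ₁ = cos 24.2° / √9.7 = 0.9121/3.114 = 0.2929.
φ₁ = arccos(0.2929) ≈ 73.0°.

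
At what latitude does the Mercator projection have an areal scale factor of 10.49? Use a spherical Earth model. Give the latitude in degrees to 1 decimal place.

Mercator areal scale is sec²φ.
sec²φ = 10.49  ⇒  cos²φ = 0.09533  ⇒  cos φ = 0.3088.
φ = arccos(0.3088) ≈ 72.0°.

72.0°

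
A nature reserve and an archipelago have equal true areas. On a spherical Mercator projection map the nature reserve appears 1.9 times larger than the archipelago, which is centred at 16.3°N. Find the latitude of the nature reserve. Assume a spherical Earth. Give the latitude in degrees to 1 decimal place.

On Mercator, (apparent₁)/(apparent₂) = sec²φ₁ / sec²φ₂ when true areas are equal.
cos²φ₂ / cos²φ₁ = 1.9  ⇒  cos φ₁ = cos 16.3° / √1.9 = 0.9598/1.378 = 0.6963.
φ₁ = arccos(0.6963) ≈ 45.9°.

45.9°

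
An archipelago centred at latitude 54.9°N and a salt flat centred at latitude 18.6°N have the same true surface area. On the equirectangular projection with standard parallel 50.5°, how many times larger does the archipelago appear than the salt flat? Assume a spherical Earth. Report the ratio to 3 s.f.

1.65

In the equirectangular projection with standard parallel φ₀ = 50.5° (x = Rλ cos φ₀, y = Rφ), meridians are true-scale (h = 1) and the parallel scale is k = cos φ₀ / cos φ.
Areal scale at 54.9°: h·k = 1.000 × 1.106 = 1.106.
Areal scale at 18.6°: h·k = 1.000 × 0.6711 = 0.6711.
Ratio = 1.106/0.6711 ≈ 1.65.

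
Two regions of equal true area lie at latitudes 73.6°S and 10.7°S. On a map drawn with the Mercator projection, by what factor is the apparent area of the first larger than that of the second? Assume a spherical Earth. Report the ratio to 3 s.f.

Mercator areal scale is sec²φ.
At 73.6°: sec²(73.6°) = 1/0.2823² = 12.54.
At 10.7°: sec²(10.7°) = 1/0.9826² = 1.036.
Ratio = 12.54/1.036 = cos²(10.7°)/cos²(73.6°) ≈ 12.1.

12.1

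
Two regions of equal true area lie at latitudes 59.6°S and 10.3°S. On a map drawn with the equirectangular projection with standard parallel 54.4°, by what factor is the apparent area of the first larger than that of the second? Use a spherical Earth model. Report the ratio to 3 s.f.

With standard parallel φ₀ = 54.4°, the equirectangular projection gives x = Rλ cos φ₀, y = Rφ, so h = 1 and k = cos 54.4° / cos φ.
Areal scale at 59.6°: h·k = 1.000 × 1.150 = 1.150.
Areal scale at 10.3°: h·k = 1.000 × 0.5917 = 0.5917.
Ratio = 1.150/0.5917 ≈ 1.94.

1.94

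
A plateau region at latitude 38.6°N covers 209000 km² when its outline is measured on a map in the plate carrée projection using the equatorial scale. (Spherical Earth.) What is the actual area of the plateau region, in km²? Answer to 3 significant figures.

163000 km²

For the equirectangular projection with φ₀ = 0 (plate carrée), h = 1 along meridians and k = sec φ along parallels.
Areal scale = h·k = 1 × sec φ; at 38.6°, h = 1.000, k = 1.280, so h·k = 1.280.
True area = apparent / (areal scale) = 209000 / 1.280 ≈ 163000 km².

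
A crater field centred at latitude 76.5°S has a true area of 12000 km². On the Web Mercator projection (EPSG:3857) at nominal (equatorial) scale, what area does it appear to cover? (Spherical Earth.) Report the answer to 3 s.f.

220000 km²

Mercator is conformal, so the point scale is isotropic: h = k = sec φ = 1/cos φ.
Areal scale = k² = sec²φ = 1/cos²(76.5°) = 1/0.2334² = 18.35.
Apparent area = 12000 × 18.35 ≈ 220000 km².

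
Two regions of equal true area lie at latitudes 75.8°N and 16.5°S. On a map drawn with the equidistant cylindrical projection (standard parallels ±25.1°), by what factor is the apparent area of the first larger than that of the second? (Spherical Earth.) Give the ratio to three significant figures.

The equidistant cylindrical projection with φ₀ = 25.1° has h = 1 (meridians true) and k = cos φ₀ / cos φ along parallels.
Areal scale at 75.8°: h·k = 1.000 × 3.692 = 3.692.
Areal scale at 16.5°: h·k = 1.000 × 0.9445 = 0.9445.
Ratio = 3.692/0.9445 ≈ 3.91.

3.91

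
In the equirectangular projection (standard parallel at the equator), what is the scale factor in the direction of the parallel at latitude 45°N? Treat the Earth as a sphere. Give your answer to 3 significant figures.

For the equirectangular projection with φ₀ = 0 (plate carrée), h = 1 along meridians and k = sec φ along parallels.
k = 1/cos 45° = 1/0.7071 = 1.414.

1.41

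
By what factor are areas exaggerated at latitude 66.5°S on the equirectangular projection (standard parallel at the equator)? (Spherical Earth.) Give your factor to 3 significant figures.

2.51

In the plate carrée (x = Rλ, y = Rφ), meridians are true-scale (h = 1) and parallels are stretched by k = sec φ.
Areal scale = h·k = 1 × sec φ; at 66.5°, h = 1.000, k = 2.508, so h·k = 2.508.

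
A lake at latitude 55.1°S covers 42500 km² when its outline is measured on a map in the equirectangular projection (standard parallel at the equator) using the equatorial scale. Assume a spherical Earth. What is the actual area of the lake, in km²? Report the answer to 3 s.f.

24300 km²

In the plate carrée (x = Rλ, y = Rφ), meridians are true-scale (h = 1) and parallels are stretched by k = sec φ.
Areal scale = h·k = 1 × sec φ; at 55.1°, h = 1.000, k = 1.748, so h·k = 1.748.
True area = apparent / (areal scale) = 42500 / 1.748 ≈ 24300 km².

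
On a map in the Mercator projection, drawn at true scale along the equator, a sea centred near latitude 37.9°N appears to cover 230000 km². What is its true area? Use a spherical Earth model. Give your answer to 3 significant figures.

143000 km²

The Mercator projection is conformal; its linear scale factor is the same in every direction and equals sec φ = 1/cos φ.
Areal scale = k² = sec²φ = 1/cos²(37.9°) = 1/0.7891² = 1.606.
True area = apparent / (areal scale) = 230000 / 1.606 ≈ 143000 km².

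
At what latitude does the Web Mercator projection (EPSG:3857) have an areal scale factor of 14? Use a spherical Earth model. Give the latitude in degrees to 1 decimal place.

74.5°

Mercator areal scale is sec²φ.
sec²φ = 14  ⇒  cos²φ = 0.07143  ⇒  cos φ = 0.2673.
φ = arccos(0.2673) ≈ 74.5°.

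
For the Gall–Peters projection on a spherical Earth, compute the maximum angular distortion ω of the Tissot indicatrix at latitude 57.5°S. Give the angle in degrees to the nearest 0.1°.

31.1°

Gall–Peters is a cylindrical equal-area projection with standard parallels at ±45°. Cylindrical equal-area (φ₀ = 45°): h = cos φ / cos 45° along meridians, k = cos 45° / cos φ along parallels; h·k = 1.
At 57.5°: h = 0.7599, k = 1.316; principal scales a = 1.316, b = 0.7599.
sin(ω/2) = (a − b)/(a + b) = 0.5562/2.076 = 0.2679, so ω = 2 arcsin(0.2679) ≈ 31.1°.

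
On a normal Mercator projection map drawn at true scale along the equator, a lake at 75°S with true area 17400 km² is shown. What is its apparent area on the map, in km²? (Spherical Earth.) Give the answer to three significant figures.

The Mercator projection is conformal; its linear scale factor is the same in every direction and equals sec φ = 1/cos φ.
Areal scale = k² = sec²φ = 1/cos²(75°) = 1/0.2588² = 14.93.
Apparent area = 17400 × 14.93 ≈ 260000 km².

260000 km²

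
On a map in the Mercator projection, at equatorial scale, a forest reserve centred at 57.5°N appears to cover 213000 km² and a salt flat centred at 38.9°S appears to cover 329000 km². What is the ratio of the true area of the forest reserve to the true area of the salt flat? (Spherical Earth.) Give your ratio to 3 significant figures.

0.309

On Mercator the areal scale is sec²φ, so true area = apparent × cos²φ.
True area of forest reserve: 213000 × cos²(57.5°) = 213000 × 0.2887 = 61490 km².
True area of salt flat: 329000 × cos²(38.9°) = 329000 × 0.6057 = 199300 km².
Ratio = 61490 / 199300 ≈ 0.309.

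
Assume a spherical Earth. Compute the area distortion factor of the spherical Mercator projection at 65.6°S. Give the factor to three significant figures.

For Mercator, h = k = sec φ (a conformal cylindrical projection has a single point scale, 1/cos φ).
Areal scale = k² = sec²φ = 1/cos²(65.6°) = 1/0.4131² = 5.860.

5.86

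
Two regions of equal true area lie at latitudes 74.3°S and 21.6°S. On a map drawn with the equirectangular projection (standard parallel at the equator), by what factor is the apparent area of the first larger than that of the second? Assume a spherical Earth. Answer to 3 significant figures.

3.44

Plate carrée maps x = Rλ, y = Rφ. The meridian scale is h = 1 and the parallel scale is k = 1/cos φ = sec φ.
Areal scale at 74.3°: h·k = 1.000 × 3.695 = 3.695.
Areal scale at 21.6°: h·k = 1.000 × 1.076 = 1.076.
Ratio = 3.695/1.076 ≈ 3.44.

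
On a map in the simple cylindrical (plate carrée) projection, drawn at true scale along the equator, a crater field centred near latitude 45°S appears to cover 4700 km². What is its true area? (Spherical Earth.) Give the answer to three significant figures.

3320 km²

For the equirectangular projection with φ₀ = 0 (plate carrée), h = 1 along meridians and k = sec φ along parallels.
Areal scale = h·k = 1 × sec φ; at 45°, h = 1.000, k = 1.414, so h·k = 1.414.
True area = apparent / (areal scale) = 4700 / 1.414 ≈ 3320 km².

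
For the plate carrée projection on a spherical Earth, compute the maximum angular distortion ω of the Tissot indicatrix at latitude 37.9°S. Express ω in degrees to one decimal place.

13.5°

In the plate carrée (x = Rλ, y = Rφ), meridians are true-scale (h = 1) and parallels are stretched by k = sec φ.
At 37.9°: h = 1.000, k = 1.267; principal scales a = 1.267, b = 1.000.
sin(ω/2) = (a − b)/(a + b) = 0.2673/2.267 = 0.1179, so ω = 2 arcsin(0.1179) ≈ 13.5°.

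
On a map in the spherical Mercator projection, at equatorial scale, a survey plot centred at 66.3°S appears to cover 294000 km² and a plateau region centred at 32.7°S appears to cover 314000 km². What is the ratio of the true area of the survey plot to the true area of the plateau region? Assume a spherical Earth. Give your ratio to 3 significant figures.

Mercator's areal exaggeration is sec²φ; hence true area = (apparent area) · cos²φ.
True area of survey plot: 294000 × cos²(66.3°) = 294000 × 0.1616 = 47500 km².
True area of plateau region: 314000 × cos²(32.7°) = 314000 × 0.7081 = 222400 km².
Ratio = 47500 / 222400 ≈ 0.214.

0.214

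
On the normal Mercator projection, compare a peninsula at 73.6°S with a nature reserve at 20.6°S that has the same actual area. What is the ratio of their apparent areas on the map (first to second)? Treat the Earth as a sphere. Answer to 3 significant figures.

On Mercator, area is exaggerated by sec²φ = 1/cos²φ.
At 73.6°: sec²(73.6°) = 1/0.2823² = 12.54.
At 20.6°: sec²(20.6°) = 1/0.9361² = 1.141.
Ratio = 12.54/1.141 = cos²(20.6°)/cos²(73.6°) ≈ 11.0.

11.0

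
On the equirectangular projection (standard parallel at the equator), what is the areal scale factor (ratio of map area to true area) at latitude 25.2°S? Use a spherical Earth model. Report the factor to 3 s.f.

For the equirectangular projection with φ₀ = 0 (plate carrée), h = 1 along meridians and k = sec φ along parallels.
Areal scale = h·k = 1 × sec φ; at 25.2°, h = 1.000, k = 1.105, so h·k = 1.105.

1.11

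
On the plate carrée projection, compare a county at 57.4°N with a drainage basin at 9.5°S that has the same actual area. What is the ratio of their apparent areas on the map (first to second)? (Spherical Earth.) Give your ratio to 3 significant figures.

1.83

In the plate carrée (x = Rλ, y = Rφ), meridians are true-scale (h = 1) and parallels are stretched by k = sec φ.
Areal scale at 57.4°: h·k = 1.000 × 1.856 = 1.856.
Areal scale at 9.5°: h·k = 1.000 × 1.014 = 1.014.
Ratio = 1.856/1.014 ≈ 1.83.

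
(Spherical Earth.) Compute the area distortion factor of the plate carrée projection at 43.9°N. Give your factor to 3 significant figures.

For the equirectangular projection with φ₀ = 0 (plate carrée), h = 1 along meridians and k = sec φ along parallels.
Areal scale = h·k = 1 × sec φ; at 43.9°, h = 1.000, k = 1.388, so h·k = 1.388.

1.39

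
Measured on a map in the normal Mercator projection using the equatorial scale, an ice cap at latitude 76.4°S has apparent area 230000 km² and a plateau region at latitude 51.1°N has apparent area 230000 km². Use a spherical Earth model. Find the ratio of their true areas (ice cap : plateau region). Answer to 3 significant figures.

0.140

Mercator's areal exaggeration is sec²φ; hence true area = (apparent area) · cos²φ.
True area of ice cap: 230000 × cos²(76.4°) = 230000 × 0.05529 = 12720 km².
True area of plateau region: 230000 × cos²(51.1°) = 230000 × 0.3943 = 90700 km².
Ratio = 12720 / 90700 ≈ 0.140.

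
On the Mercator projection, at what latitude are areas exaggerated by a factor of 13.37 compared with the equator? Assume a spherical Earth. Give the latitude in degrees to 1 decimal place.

74.1°

Mercator areal scale is sec²φ.
sec²φ = 13.37  ⇒  cos²φ = 0.07479  ⇒  cos φ = 0.2735.
φ = arccos(0.2735) ≈ 74.1°.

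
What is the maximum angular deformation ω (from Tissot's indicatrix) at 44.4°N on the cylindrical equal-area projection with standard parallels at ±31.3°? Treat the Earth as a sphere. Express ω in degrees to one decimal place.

Cylindrical equal-area (φ₀ = 31.3°): h = cos φ / cos 31.3° along meridians, k = cos 31.3° / cos φ along parallels; h·k = 1.
At 44.4°: h = 0.8362, k = 1.196; principal scales a = 1.196, b = 0.8362.
sin(ω/2) = (a − b)/(a + b) = 0.3598/2.032 = 0.1770, so ω = 2 arcsin(0.1770) ≈ 20.4°.

20.4°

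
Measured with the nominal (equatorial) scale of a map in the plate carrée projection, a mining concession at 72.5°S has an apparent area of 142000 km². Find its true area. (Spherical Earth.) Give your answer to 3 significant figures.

42700 km²

Plate carrée maps x = Rλ, y = Rφ. The meridian scale is h = 1 and the parallel scale is k = 1/cos φ = sec φ.
Areal scale = h·k = 1 × sec φ; at 72.5°, h = 1.000, k = 3.326, so h·k = 3.326.
True area = apparent / (areal scale) = 142000 / 3.326 ≈ 42700 km².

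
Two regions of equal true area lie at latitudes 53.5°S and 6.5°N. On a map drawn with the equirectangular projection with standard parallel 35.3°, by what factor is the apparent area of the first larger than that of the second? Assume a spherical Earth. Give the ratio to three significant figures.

The equidistant cylindrical projection with φ₀ = 35.3° has h = 1 (meridians true) and k = cos φ₀ / cos φ along parallels.
Areal scale at 53.5°: h·k = 1.000 × 1.372 = 1.372.
Areal scale at 6.5°: h·k = 1.000 × 0.8214 = 0.8214.
Ratio = 1.372/0.8214 ≈ 1.67.

1.67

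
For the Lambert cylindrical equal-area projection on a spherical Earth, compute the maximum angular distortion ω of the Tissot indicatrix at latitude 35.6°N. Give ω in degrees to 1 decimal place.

23.5°

The Lambert cylindrical equal-area projection is the cylindrical equal-area projection with its standard parallel at the equator (φ₀ = 0). A cylindrical equal-area projection with standard parallel φ₀ has meridian scale h = cos φ / cos φ₀ and parallel scale k = cos φ₀ / cos φ (so areas are preserved, h·k = 1).
At 35.6°: h = 0.8131, k = 1.230; principal scales a = 1.230, b = 0.8131.
sin(ω/2) = (a − b)/(a + b) = 0.4168/2.043 = 0.2040, so ω = 2 arcsin(0.2040) ≈ 23.5°.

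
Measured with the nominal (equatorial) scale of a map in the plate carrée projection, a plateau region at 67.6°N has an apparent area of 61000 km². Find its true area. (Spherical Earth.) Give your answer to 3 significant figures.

23200 km²

In the plate carrée (x = Rλ, y = Rφ), meridians are true-scale (h = 1) and parallels are stretched by k = sec φ.
Areal scale = h·k = 1 × sec φ; at 67.6°, h = 1.000, k = 2.624, so h·k = 2.624.
True area = apparent / (areal scale) = 61000 / 2.624 ≈ 23200 km².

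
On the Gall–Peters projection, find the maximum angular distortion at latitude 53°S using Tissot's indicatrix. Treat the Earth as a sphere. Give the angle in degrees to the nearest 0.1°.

18.4°

Gall–Peters is a cylindrical equal-area projection with standard parallels at ±45°. A cylindrical equal-area projection with standard parallel φ₀ has meridian scale h = cos φ / cos φ₀ and parallel scale k = cos φ₀ / cos φ (so areas are preserved, h·k = 1).
At 53°: h = 0.8511, k = 1.175; principal scales a = 1.175, b = 0.8511.
sin(ω/2) = (a − b)/(a + b) = 0.3239/2.026 = 0.1598, so ω = 2 arcsin(0.1598) ≈ 18.4°.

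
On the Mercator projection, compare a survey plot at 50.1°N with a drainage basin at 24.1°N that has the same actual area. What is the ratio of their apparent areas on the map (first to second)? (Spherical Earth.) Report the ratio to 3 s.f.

Mercator areal scale is sec²φ.
At 50.1°: sec²(50.1°) = 1/0.6414² = 2.430.
At 24.1°: sec²(24.1°) = 1/0.9128² = 1.200.
Ratio = 2.430/1.200 = cos²(24.1°)/cos²(50.1°) ≈ 2.03.

2.03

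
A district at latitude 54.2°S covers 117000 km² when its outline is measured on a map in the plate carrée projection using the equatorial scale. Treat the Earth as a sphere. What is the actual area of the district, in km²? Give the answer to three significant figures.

Plate carrée maps x = Rλ, y = Rφ. The meridian scale is h = 1 and the parallel scale is k = 1/cos φ = sec φ.
Areal scale = h·k = 1 × sec φ; at 54.2°, h = 1.000, k = 1.710, so h·k = 1.710.
True area = apparent / (areal scale) = 117000 / 1.710 ≈ 68400 km².

68400 km²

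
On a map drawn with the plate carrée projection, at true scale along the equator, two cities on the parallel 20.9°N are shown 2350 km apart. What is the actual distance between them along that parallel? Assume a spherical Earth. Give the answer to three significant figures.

For the equirectangular projection with φ₀ = 0 (plate carrée), h = 1 along meridians and k = sec φ along parallels.
Along the parallel at 20.9°, map distances are exaggerated by k = sec 20.9° = 1.070.
True distance = 2350 / 1.070 = 2350 × cos 20.9° ≈ 2200 km.

2200 km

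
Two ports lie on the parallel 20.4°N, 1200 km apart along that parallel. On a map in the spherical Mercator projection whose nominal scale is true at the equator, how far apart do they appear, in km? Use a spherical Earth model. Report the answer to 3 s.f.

1280 km

For Mercator, h = k = sec φ (a conformal cylindrical projection has a single point scale, 1/cos φ).
Along the parallel, k = sec 20.4° = 1/0.9373 = 1.067.
Map distance = 1200 × 1.067 ≈ 1280 km.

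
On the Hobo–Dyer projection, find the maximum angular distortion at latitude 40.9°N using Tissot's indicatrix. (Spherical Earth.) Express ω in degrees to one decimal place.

The Hobo–Dyer projection is cylindrical equal-area with φ₀ = 37.5°. For cylindrical equal-area with standard parallel φ₀, h = cos φ / cos φ₀ and k = cos φ₀ / cos φ, so h·k = 1.
At 40.9°: h = 0.9527, k = 1.050; principal scales a = 1.050, b = 0.9527.
sin(ω/2) = (a − b)/(a + b) = 0.09688/2.002 = 0.04838, so ω = 2 arcsin(0.04838) ≈ 5.5°.

5.5°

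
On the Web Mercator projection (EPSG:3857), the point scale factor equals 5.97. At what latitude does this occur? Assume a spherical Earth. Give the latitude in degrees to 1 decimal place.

Mercator scale is k = sec φ = 1/cos φ.
1/cos φ = 5.97  ⇒  cos φ = 0.1675  ⇒  φ = arccos(0.1675) ≈ 80.4°.

80.4°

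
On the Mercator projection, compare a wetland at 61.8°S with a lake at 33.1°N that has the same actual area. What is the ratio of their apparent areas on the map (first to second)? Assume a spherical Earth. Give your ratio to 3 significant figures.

3.14

Mercator is conformal with k = sec φ, so areal scale = k² = sec²φ.
At 61.8°: sec²(61.8°) = 1/0.4726² = 4.478.
At 33.1°: sec²(33.1°) = 1/0.8377² = 1.425.
Ratio = 4.478/1.425 = cos²(33.1°)/cos²(61.8°) ≈ 3.14.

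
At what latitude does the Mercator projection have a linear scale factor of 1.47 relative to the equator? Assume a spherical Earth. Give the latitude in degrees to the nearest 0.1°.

Mercator scale is k = sec φ = 1/cos φ.
1/cos φ = 1.47  ⇒  cos φ = 0.6803  ⇒  φ = arccos(0.6803) ≈ 47.1°.

47.1°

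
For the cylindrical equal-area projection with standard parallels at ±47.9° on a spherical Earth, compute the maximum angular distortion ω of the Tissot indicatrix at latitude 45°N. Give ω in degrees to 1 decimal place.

6.1°

A cylindrical equal-area projection with standard parallel φ₀ has meridian scale h = cos φ / cos φ₀ and parallel scale k = cos φ₀ / cos φ (so areas are preserved, h·k = 1).
At 45°: h = 1.055, k = 0.9481; principal scales a = 1.055, b = 0.9481.
sin(ω/2) = (a − b)/(a + b) = 0.1066/2.003 = 0.05322, so ω = 2 arcsin(0.05322) ≈ 6.1°.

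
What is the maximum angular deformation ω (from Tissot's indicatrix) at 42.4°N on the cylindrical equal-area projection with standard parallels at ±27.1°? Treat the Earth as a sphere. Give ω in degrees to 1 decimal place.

A cylindrical equal-area projection with standard parallel φ₀ has meridian scale h = cos φ / cos φ₀ and parallel scale k = cos φ₀ / cos φ (so areas are preserved, h·k = 1).
At 42.4°: h = 0.8295, k = 1.206; principal scales a = 1.206, b = 0.8295.
sin(ω/2) = (a − b)/(a + b) = 0.3760/2.035 = 0.1848, so ω = 2 arcsin(0.1848) ≈ 21.3°.

21.3°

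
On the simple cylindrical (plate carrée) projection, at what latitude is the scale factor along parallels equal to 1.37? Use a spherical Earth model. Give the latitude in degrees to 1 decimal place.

43.1°

Plate carrée: h = 1, k = sec φ along parallels.
sec φ = 1.37  ⇒  cos φ = 0.7299  ⇒  φ ≈ 43.1°.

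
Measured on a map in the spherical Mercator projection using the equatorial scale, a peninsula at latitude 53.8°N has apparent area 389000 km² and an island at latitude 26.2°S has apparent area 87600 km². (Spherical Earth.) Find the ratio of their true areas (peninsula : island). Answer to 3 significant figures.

Since Mercator area scale is 1/cos²φ, the true area equals the apparent area multiplied by cos²φ.
True area of peninsula: 389000 × cos²(53.8°) = 389000 × 0.3488 = 135700 km².
True area of island: 87600 × cos²(26.2°) = 87600 × 0.8051 = 70520 km².
Ratio = 135700 / 70520 ≈ 1.92.

1.92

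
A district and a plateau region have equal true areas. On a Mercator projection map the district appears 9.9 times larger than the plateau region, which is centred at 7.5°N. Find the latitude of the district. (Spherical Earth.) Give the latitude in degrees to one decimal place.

71.6°

On Mercator, (apparent₁)/(apparent₂) = sec²φ₁ / sec²φ₂ when true areas are equal.
cos²φ₂ / cos²φ₁ = 9.9  ⇒  cos φ₁ = cos 7.5° / √9.9 = 0.9914/3.146 = 0.3151.
φ₁ = arccos(0.3151) ≈ 71.6°.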